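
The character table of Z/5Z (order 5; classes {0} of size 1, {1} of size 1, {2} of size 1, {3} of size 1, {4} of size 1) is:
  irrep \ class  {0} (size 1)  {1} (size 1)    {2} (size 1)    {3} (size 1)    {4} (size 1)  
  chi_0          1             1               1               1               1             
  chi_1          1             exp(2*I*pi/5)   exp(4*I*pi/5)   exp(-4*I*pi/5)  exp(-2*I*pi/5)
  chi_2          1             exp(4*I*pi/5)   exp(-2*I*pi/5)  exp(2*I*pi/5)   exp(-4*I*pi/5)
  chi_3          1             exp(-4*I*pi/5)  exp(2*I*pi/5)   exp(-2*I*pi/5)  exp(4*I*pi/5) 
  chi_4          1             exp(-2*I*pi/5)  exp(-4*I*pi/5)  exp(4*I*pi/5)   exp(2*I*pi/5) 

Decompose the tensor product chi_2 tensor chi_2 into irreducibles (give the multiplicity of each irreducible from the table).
chi_2 tensor chi_2 = chi_4 (all other irreducibles have multiplicity 0).

Why: The character of a tensor product is the pointwise product (chi_2 * chi_2)(C) = chi_2(C) * chi_2(C):
  {0}: (1)*(1), {1}: (exp(4*I*pi/5))*(exp(4*I*pi/5)), {2}: (exp(-2*I*pi/5))*(exp(-2*I*pi/5)), {3}: (exp(2*I*pi/5))*(exp(2*I*pi/5)), {4}: (exp(-4*I*pi/5))*(exp(-4*I*pi/5))
so (chi_2 * chi_2) takes values
  {0} -> 1, {1} -> exp(-2*I*pi/5), {2} -> exp(-4*I*pi/5), {3} -> exp(4*I*pi/5), {4} -> exp(2*I*pi/5).
Now take the inner product of this character with each irreducible chi from the table, <chi_2*chi_2, chi> = (1/5) sum_C |C| (chi_2*chi_2)(C) conj(chi(C)):
  <chi_2*chi_2, chi_0> = (1/5)[1*(1)*conj(1) + 1*(exp(-2*I*pi/5))*conj(1) + 1*(exp(-4*I*pi/5))*conj(1) + 1*(exp(4*I*pi/5))*conj(1) + 1*(exp(2*I*pi/5))*conj(1)]
      = (1/5)[(1) + (exp(-2*I*pi/5)) + (exp(-4*I*pi/5)) + (exp(4*I*pi/5)) + (exp(2*I*pi/5))] = 0/5 = 0
  <chi_2*chi_2, chi_1> = (1/5)[1*(1)*conj(1) + 1*(exp(-2*I*pi/5))*conj(exp(2*I*pi/5)) + 1*(exp(-4*I*pi/5))*conj(exp(4*I*pi/5)) + 1*(exp(4*I*pi/5))*conj(exp(-4*I*pi/5)) + 1*(exp(2*I*pi/5))*conj(exp(-2*I*pi/5))]
      = (1/5)[(1) + (exp(-4*I*pi/5)) + (exp(2*I*pi/5)) + (exp(-2*I*pi/5)) + (exp(4*I*pi/5))] = 0/5 = 0
  <chi_2*chi_2, chi_2> = (1/5)[1*(1)*conj(1) + 1*(exp(-2*I*pi/5))*conj(exp(4*I*pi/5)) + 1*(exp(-4*I*pi/5))*conj(exp(-2*I*pi/5)) + 1*(exp(4*I*pi/5))*conj(exp(2*I*pi/5)) + 1*(exp(2*I*pi/5))*conj(exp(-4*I*pi/5))]
      = (1/5)[(1) + (exp(4*I*pi/5)) + (exp(-2*I*pi/5)) + (exp(2*I*pi/5)) + (exp(-4*I*pi/5))] = 0/5 = 0
  <chi_2*chi_2, chi_3> = (1/5)[1*(1)*conj(1) + 1*(exp(-2*I*pi/5))*conj(exp(-4*I*pi/5)) + 1*(exp(-4*I*pi/5))*conj(exp(2*I*pi/5)) + 1*(exp(4*I*pi/5))*conj(exp(-2*I*pi/5)) + 1*(exp(2*I*pi/5))*conj(exp(4*I*pi/5))]
      = (1/5)[(1) + (exp(2*I*pi/5)) + (exp(4*I*pi/5)) + (exp(-4*I*pi/5)) + (exp(-2*I*pi/5))] = 0/5 = 0
  <chi_2*chi_2, chi_4> = (1/5)[1*(1)*conj(1) + 1*(exp(-2*I*pi/5))*conj(exp(-2*I*pi/5)) + 1*(exp(-4*I*pi/5))*conj(exp(-4*I*pi/5)) + 1*(exp(4*I*pi/5))*conj(exp(4*I*pi/5)) + 1*(exp(2*I*pi/5))*conj(exp(2*I*pi/5))]
      = (1/5)[(1) + (1) + (1) + (1) + (1)] = 5/5 = 1
(Exp terms are combined using exp(i*s)*conj(exp(i*t)) = exp(i*(s-t)), and sums of them are collapsed using the identity that for every m > 1 the m distinct m-th roots of unity sum to 0, e.g. 1 + exp(2*I*pi/3) + exp(-2*I*pi/3) = 0.)
Hence the multiplicities are chi_4: 1. Dimension check: dim(chi_2)*dim(chi_2) = 1*1 = 1 and sum (mult * dim) = 1*1 = 1.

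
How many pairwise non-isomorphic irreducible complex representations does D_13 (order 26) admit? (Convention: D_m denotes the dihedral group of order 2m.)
8

Justification: The number of irreducible complex representations of a finite group equals its number of conjugacy classes. D_13 has 8 conjugacy classes ((n+3)/2 for n odd), so D_13 (order 26) has exactly 8 irreducible complex representations.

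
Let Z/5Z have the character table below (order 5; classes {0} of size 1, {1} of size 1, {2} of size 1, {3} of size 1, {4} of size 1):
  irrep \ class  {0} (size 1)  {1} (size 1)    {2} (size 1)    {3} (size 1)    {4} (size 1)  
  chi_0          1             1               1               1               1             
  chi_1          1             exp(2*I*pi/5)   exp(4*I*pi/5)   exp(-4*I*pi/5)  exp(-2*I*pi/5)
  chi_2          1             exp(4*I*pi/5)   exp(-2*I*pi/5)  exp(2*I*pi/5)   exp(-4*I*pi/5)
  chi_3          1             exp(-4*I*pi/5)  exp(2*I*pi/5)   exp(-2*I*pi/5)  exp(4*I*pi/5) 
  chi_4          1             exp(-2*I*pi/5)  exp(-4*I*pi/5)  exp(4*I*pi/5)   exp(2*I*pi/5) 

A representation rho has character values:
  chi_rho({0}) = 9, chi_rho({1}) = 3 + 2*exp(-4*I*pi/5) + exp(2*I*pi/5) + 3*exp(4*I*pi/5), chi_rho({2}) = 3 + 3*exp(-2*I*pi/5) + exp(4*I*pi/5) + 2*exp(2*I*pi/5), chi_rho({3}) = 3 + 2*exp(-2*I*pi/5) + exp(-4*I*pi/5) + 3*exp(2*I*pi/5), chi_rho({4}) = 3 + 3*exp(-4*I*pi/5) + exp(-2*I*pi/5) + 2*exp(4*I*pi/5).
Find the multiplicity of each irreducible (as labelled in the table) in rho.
Multiplicities: chi_0: 3, chi_1: 1, chi_2: 3, chi_3: 2, chi_4: 0.

Derivation: Use <chi_rho, chi> = (1/|G|) sum_C |C| * chi_rho(C) * conj(chi(C)) with |G| = 5 for each irreducible chi in the table:
  <chi_rho, chi_0> = (1/5)[1*(9)*conj(1) + 1*(3 + 2*exp(-4*I*pi/5) + exp(2*I*pi/5) + 3*exp(4*I*pi/5))*conj(1) + 1*(3 + 3*exp(-2*I*pi/5) + exp(4*I*pi/5) + 2*exp(2*I*pi/5))*conj(1) + 1*(3 + 2*exp(-2*I*pi/5) + exp(-4*I*pi/5) + 3*exp(2*I*pi/5))*conj(1) + 1*(3 + 3*exp(-4*I*pi/5) + exp(-2*I*pi/5) + 2*exp(4*I*pi/5))*conj(1)]
      = (1/5)[(9) + (3 + 2*exp(-4*I*pi/5) + exp(2*I*pi/5) + 3*exp(4*I*pi/5)) + (3 + 3*exp(-2*I*pi/5) + exp(4*I*pi/5) + 2*exp(2*I*pi/5)) + (3 + 2*exp(-2*I*pi/5) + exp(-4*I*pi/5) + 3*exp(2*I*pi/5)) + (3 + 3*exp(-4*I*pi/5) + exp(-2*I*pi/5) + 2*exp(4*I*pi/5))] = 15/5 = 3
  <chi_rho, chi_1> = (1/5)[1*(9)*conj(1) + 1*(3 + 2*exp(-4*I*pi/5) + exp(2*I*pi/5) + 3*exp(4*I*pi/5))*conj(exp(2*I*pi/5)) + 1*(3 + 3*exp(-2*I*pi/5) + exp(4*I*pi/5) + 2*exp(2*I*pi/5))*conj(exp(4*I*pi/5)) + 1*(3 + 2*exp(-2*I*pi/5) + exp(-4*I*pi/5) + 3*exp(2*I*pi/5))*conj(exp(-4*I*pi/5)) + 1*(3 + 3*exp(-4*I*pi/5) + exp(-2*I*pi/5) + 2*exp(4*I*pi/5))*conj(exp(-2*I*pi/5))]
      = (1/5)[(9) + (1 + 3*exp(-2*I*pi/5) + 2*exp(4*I*pi/5) + 3*exp(2*I*pi/5)) + (1 + 2*exp(-2*I*pi/5) + 3*exp(-4*I*pi/5) + 3*exp(4*I*pi/5)) + (1 + 3*exp(-4*I*pi/5) + 3*exp(4*I*pi/5) + 2*exp(2*I*pi/5)) + (1 + 3*exp(-2*I*pi/5) + 2*exp(-4*I*pi/5) + 3*exp(2*I*pi/5))] = 5/5 = 1
  <chi_rho, chi_2> = (1/5)[1*(9)*conj(1) + 1*(3 + 2*exp(-4*I*pi/5) + exp(2*I*pi/5) + 3*exp(4*I*pi/5))*conj(exp(4*I*pi/5)) + 1*(3 + 3*exp(-2*I*pi/5) + exp(4*I*pi/5) + 2*exp(2*I*pi/5))*conj(exp(-2*I*pi/5)) + 1*(3 + 2*exp(-2*I*pi/5) + exp(-4*I*pi/5) + 3*exp(2*I*pi/5))*conj(exp(2*I*pi/5)) + 1*(3 + 3*exp(-4*I*pi/5) + exp(-2*I*pi/5) + 2*exp(4*I*pi/5))*conj(exp(-4*I*pi/5))]
      = (1/5)[(9) + (3 + 3*exp(-4*I*pi/5) + exp(-2*I*pi/5) + 2*exp(2*I*pi/5)) + (3 + exp(-4*I*pi/5) + 2*exp(4*I*pi/5) + 3*exp(2*I*pi/5)) + (3 + 3*exp(-2*I*pi/5) + 2*exp(-4*I*pi/5) + exp(4*I*pi/5)) + (3 + 2*exp(-2*I*pi/5) + exp(2*I*pi/5) + 3*exp(4*I*pi/5))] = 15/5 = 3
  <chi_rho, chi_3> = (1/5)[1*(9)*conj(1) + 1*(3 + 2*exp(-4*I*pi/5) + exp(2*I*pi/5) + 3*exp(4*I*pi/5))*conj(exp(-4*I*pi/5)) + 1*(3 + 3*exp(-2*I*pi/5) + exp(4*I*pi/5) + 2*exp(2*I*pi/5))*conj(exp(2*I*pi/5)) + 1*(3 + 2*exp(-2*I*pi/5) + exp(-4*I*pi/5) + 3*exp(2*I*pi/5))*conj(exp(-2*I*pi/5)) + 1*(3 + 3*exp(-4*I*pi/5) + exp(-2*I*pi/5) + 2*exp(4*I*pi/5))*conj(exp(4*I*pi/5))]
      = (1/5)[(9) + (2 + 3*exp(-2*I*pi/5) + exp(-4*I*pi/5) + 3*exp(4*I*pi/5)) + (2 + 3*exp(-2*I*pi/5) + 3*exp(-4*I*pi/5) + exp(2*I*pi/5)) + (2 + exp(-2*I*pi/5) + 3*exp(4*I*pi/5) + 3*exp(2*I*pi/5)) + (2 + 3*exp(-4*I*pi/5) + exp(4*I*pi/5) + 3*exp(2*I*pi/5))] = 10/5 = 2
  <chi_rho, chi_4> = (1/5)[1*(9)*conj(1) + 1*(3 + 2*exp(-4*I*pi/5) + exp(2*I*pi/5) + 3*exp(4*I*pi/5))*conj(exp(-2*I*pi/5)) + 1*(3 + 3*exp(-2*I*pi/5) + exp(4*I*pi/5) + 2*exp(2*I*pi/5))*conj(exp(-4*I*pi/5)) + 1*(3 + 2*exp(-2*I*pi/5) + exp(-4*I*pi/5) + 3*exp(2*I*pi/5))*conj(exp(4*I*pi/5)) + 1*(3 + 3*exp(-4*I*pi/5) + exp(-2*I*pi/5) + 2*exp(4*I*pi/5))*conj(exp(2*I*pi/5))]
      = (1/5)[(9) + (2*exp(-2*I*pi/5) + 3*exp(-4*I*pi/5) + exp(4*I*pi/5) + 3*exp(2*I*pi/5)) + (2*exp(-4*I*pi/5) + exp(-2*I*pi/5) + 3*exp(4*I*pi/5) + 3*exp(2*I*pi/5)) + (3*exp(-2*I*pi/5) + 3*exp(-4*I*pi/5) + exp(2*I*pi/5) + 2*exp(4*I*pi/5)) + (3*exp(-2*I*pi/5) + exp(-4*I*pi/5) + 3*exp(4*I*pi/5) + 2*exp(2*I*pi/5))] = 0/5 = 0
(Exp terms are combined using exp(i*s)*conj(exp(i*t)) = exp(i*(s-t)), and sums of them are collapsed using the identity that for every m > 1 the m distinct m-th roots of unity sum to 0, e.g. 1 + exp(2*I*pi/3) + exp(-2*I*pi/3) = 0.)
Dimension check: dim(rho) = sum (mult * dim) = 3*1 + 1*1 + 3*1 + 2*1 + 0*1 = 9 = chi_rho(e) = 9.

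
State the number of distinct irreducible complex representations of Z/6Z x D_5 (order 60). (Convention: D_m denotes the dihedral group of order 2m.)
24

Proof sketch: The number of irreducible complex representations of a finite group equals its number of conjugacy classes. For a direct product, #classes(G x H) = #classes(G) * #classes(H). Z/6Z has 6 classes (abelian), D_5 has 4 classes, so 6 * 4 = 24, so Z/6Z x D_5 (order 60) has exactly 24 irreducible complex representations.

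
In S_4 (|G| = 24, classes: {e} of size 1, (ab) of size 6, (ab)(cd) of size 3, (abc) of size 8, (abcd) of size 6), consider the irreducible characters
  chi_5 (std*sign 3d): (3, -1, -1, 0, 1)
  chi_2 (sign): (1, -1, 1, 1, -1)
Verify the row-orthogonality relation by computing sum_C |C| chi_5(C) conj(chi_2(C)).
Sum = 0; so <chi_5, chi_2> = 0 (distinct irreducibles are orthogonal).

Reasoning: Compute term by term over conjugacy classes (|C| * chi_5(C) * conj(chi_2(C))):
  1*(3)*conj(1) + 6*(-1)*conj(-1) + 3*(-1)*conj(1) + 8*(0)*conj(1) + 6*(1)*conj(-1)
  = (3) + (6) + (-3) + (0) + (-6)
  = 0.
Dividing by |G| = 24 gives 0/24 = 0, matching the row-orthogonality relation <chi_5, chi_2> = [chi_5 = chi_2].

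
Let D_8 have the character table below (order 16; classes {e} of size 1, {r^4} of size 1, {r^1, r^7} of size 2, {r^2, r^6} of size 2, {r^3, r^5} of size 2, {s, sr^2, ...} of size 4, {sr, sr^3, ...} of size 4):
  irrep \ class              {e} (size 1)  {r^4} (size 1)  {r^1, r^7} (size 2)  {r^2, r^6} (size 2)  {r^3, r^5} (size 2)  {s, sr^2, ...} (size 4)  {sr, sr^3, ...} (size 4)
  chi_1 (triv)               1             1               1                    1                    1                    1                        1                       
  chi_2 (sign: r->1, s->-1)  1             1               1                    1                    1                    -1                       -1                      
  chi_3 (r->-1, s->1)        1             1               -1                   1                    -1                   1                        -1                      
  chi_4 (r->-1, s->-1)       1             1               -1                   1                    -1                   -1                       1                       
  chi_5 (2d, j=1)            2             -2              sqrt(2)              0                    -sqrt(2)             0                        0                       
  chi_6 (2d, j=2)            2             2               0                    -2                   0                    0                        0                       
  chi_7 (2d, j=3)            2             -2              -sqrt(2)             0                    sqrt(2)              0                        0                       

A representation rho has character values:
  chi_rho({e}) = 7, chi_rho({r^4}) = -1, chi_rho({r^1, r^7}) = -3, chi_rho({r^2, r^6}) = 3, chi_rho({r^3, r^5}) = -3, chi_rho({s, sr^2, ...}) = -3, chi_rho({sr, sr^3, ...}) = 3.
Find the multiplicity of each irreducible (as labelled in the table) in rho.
Multiplicities: chi_1: 0, chi_2: 0, chi_3: 0, chi_4: 3, chi_5: 1, chi_6: 0, chi_7: 1.

Proof sketch: Use <chi_rho, chi> = (1/|G|) sum_C |C| * chi_rho(C) * conj(chi(C)) with |G| = 16 for each irreducible chi in the table:
  <chi_rho, chi_1> = (1/16)[1*(7)*conj(1) + 1*(-1)*conj(1) + 2*(-3)*conj(1) + 2*(3)*conj(1) + 2*(-3)*conj(1) + 4*(-3)*conj(1) + 4*(3)*conj(1)]
      = (1/16)[(7) + (-1) + (-6) + (6) + (-6) + (-12) + (12)] = 0/16 = 0
  <chi_rho, chi_2> = (1/16)[1*(7)*conj(1) + 1*(-1)*conj(1) + 2*(-3)*conj(1) + 2*(3)*conj(1) + 2*(-3)*conj(1) + 4*(-3)*conj(-1) + 4*(3)*conj(-1)]
      = (1/16)[(7) + (-1) + (-6) + (6) + (-6) + (12) + (-12)] = 0/16 = 0
  <chi_rho, chi_3> = (1/16)[1*(7)*conj(1) + 1*(-1)*conj(1) + 2*(-3)*conj(-1) + 2*(3)*conj(1) + 2*(-3)*conj(-1) + 4*(-3)*conj(1) + 4*(3)*conj(-1)]
      = (1/16)[(7) + (-1) + (6) + (6) + (6) + (-12) + (-12)] = 0/16 = 0
  <chi_rho, chi_4> = (1/16)[1*(7)*conj(1) + 1*(-1)*conj(1) + 2*(-3)*conj(-1) + 2*(3)*conj(1) + 2*(-3)*conj(-1) + 4*(-3)*conj(-1) + 4*(3)*conj(1)]
      = (1/16)[(7) + (-1) + (6) + (6) + (6) + (12) + (12)] = 48/16 = 3
  <chi_rho, chi_5> = (1/16)[1*(7)*conj(2) + 1*(-1)*conj(-2) + 2*(-3)*conj(sqrt(2)) + 2*(3)*conj(0) + 2*(-3)*conj(-sqrt(2)) + 4*(-3)*conj(0) + 4*(3)*conj(0)]
      = (1/16)[(14) + (2) + (-6*sqrt(2)) + (0) + (6*sqrt(2)) + (0) + (0)] = 16/16 = 1
  <chi_rho, chi_6> = (1/16)[1*(7)*conj(2) + 1*(-1)*conj(2) + 2*(-3)*conj(0) + 2*(3)*conj(-2) + 2*(-3)*conj(0) + 4*(-3)*conj(0) + 4*(3)*conj(0)]
      = (1/16)[(14) + (-2) + (0) + (-12) + (0) + (0) + (0)] = 0/16 = 0
  <chi_rho, chi_7> = (1/16)[1*(7)*conj(2) + 1*(-1)*conj(-2) + 2*(-3)*conj(-sqrt(2)) + 2*(3)*conj(0) + 2*(-3)*conj(sqrt(2)) + 4*(-3)*conj(0) + 4*(3)*conj(0)]
      = (1/16)[(14) + (2) + (6*sqrt(2)) + (0) + (-6*sqrt(2)) + (0) + (0)] = 16/16 = 1
Dimension check: dim(rho) = sum (mult * dim) = 0*1 + 0*1 + 0*1 + 3*1 + 1*2 + 0*2 + 1*2 = 7 = chi_rho(e) = 7.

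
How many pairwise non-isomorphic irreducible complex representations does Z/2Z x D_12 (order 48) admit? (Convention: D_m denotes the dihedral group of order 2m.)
18

The number of irreducible complex representations of a finite group equals its number of conjugacy classes. For a direct product, #classes(G x H) = #classes(G) * #classes(H). Z/2Z has 2 classes (abelian), D_12 has 9 classes, so 2 * 9 = 18, so Z/2Z x D_12 (order 48) has exactly 18 irreducible complex representations.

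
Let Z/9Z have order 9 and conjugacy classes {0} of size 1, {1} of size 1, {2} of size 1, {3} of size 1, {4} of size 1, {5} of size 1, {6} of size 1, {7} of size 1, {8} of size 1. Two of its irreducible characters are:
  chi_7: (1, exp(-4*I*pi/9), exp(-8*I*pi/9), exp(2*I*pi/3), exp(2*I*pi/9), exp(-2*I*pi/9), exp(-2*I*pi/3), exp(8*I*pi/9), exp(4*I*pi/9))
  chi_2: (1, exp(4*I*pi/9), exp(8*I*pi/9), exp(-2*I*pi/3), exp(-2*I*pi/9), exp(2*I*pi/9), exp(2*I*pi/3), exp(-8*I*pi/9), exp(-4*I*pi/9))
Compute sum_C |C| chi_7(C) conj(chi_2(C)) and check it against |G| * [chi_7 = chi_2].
Sum = 0; so <chi_7, chi_2> = 0 (distinct irreducibles are orthogonal).

Compute term by term over conjugacy classes (|C| * chi_7(C) * conj(chi_2(C))):
  1*(1)*conj(1) + 1*(exp(-4*I*pi/9))*conj(exp(4*I*pi/9)) + 1*(exp(-8*I*pi/9))*conj(exp(8*I*pi/9)) + 1*(exp(2*I*pi/3))*conj(exp(-2*I*pi/3)) + 1*(exp(2*I*pi/9))*conj(exp(-2*I*pi/9)) + 1*(exp(-2*I*pi/9))*conj(exp(2*I*pi/9)) + 1*(exp(-2*I*pi/3))*conj(exp(2*I*pi/3)) + 1*(exp(8*I*pi/9))*conj(exp(-8*I*pi/9)) + 1*(exp(4*I*pi/9))*conj(exp(-4*I*pi/9))
  = (1) + (exp(-8*I*pi/9)) + (exp(2*I*pi/9)) + (exp(-2*I*pi/3)) + (exp(4*I*pi/9)) + (exp(-4*I*pi/9)) + (exp(2*I*pi/3)) + (exp(-2*I*pi/9)) + (exp(8*I*pi/9))
  = 0.
(Exp terms are combined using exp(i*s)*conj(exp(i*t)) = exp(i*(s-t)), and sums of them are collapsed using the identity that for every m > 1 the m distinct m-th roots of unity sum to 0, e.g. 1 + exp(2*I*pi/3) + exp(-2*I*pi/3) = 0.)
Dividing by |G| = 9 gives 0/9 = 0, matching the row-orthogonality relation <chi_7, chi_2> = [chi_7 = chi_2].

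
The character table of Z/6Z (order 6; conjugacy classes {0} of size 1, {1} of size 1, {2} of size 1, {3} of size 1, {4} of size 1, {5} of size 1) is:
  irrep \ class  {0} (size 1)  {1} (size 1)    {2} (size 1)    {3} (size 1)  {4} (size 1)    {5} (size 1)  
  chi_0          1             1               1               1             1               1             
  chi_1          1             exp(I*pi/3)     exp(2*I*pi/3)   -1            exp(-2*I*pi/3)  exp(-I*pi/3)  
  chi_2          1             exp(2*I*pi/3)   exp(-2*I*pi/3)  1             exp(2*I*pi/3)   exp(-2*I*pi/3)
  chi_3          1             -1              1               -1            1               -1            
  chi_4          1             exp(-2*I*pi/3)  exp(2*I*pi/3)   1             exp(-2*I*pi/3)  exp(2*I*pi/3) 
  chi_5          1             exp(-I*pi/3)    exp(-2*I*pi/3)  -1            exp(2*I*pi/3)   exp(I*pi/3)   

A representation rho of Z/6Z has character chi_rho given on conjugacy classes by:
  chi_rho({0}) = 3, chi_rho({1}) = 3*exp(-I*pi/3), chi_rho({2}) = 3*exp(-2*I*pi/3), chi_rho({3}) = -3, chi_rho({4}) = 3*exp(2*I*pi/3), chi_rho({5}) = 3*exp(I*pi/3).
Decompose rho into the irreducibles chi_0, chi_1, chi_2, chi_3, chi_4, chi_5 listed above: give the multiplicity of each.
Multiplicities: chi_0: 0, chi_1: 0, chi_2: 0, chi_3: 0, chi_4: 0, chi_5: 3.

Explanation: Use <chi_rho, chi> = (1/|G|) sum_C |C| * chi_rho(C) * conj(chi(C)) with |G| = 6 for each irreducible chi in the table:
  <chi_rho, chi_0> = (1/6)[1*(3)*conj(1) + 1*(3*exp(-I*pi/3))*conj(1) + 1*(3*exp(-2*I*pi/3))*conj(1) + 1*(-3)*conj(1) + 1*(3*exp(2*I*pi/3))*conj(1) + 1*(3*exp(I*pi/3))*conj(1)]
      = (1/6)[(3) + (3*exp(-I*pi/3)) + (3*exp(-2*I*pi/3)) + (-3) + (3*exp(2*I*pi/3)) + (3*exp(I*pi/3))] = 0/6 = 0
  <chi_rho, chi_1> = (1/6)[1*(3)*conj(1) + 1*(3*exp(-I*pi/3))*conj(exp(I*pi/3)) + 1*(3*exp(-2*I*pi/3))*conj(exp(2*I*pi/3)) + 1*(-3)*conj(-1) + 1*(3*exp(2*I*pi/3))*conj(exp(-2*I*pi/3)) + 1*(3*exp(I*pi/3))*conj(exp(-I*pi/3))]
      = (1/6)[(3) + (3*exp(-2*I*pi/3)) + (3*exp(2*I*pi/3)) + (3) + (3*exp(-2*I*pi/3)) + (3*exp(2*I*pi/3))] = 0/6 = 0
  <chi_rho, chi_2> = (1/6)[1*(3)*conj(1) + 1*(3*exp(-I*pi/3))*conj(exp(2*I*pi/3)) + 1*(3*exp(-2*I*pi/3))*conj(exp(-2*I*pi/3)) + 1*(-3)*conj(1) + 1*(3*exp(2*I*pi/3))*conj(exp(2*I*pi/3)) + 1*(3*exp(I*pi/3))*conj(exp(-2*I*pi/3))]
      = (1/6)[(3) + (-3) + (3) + (-3) + (3) + (-3)] = 0/6 = 0
  <chi_rho, chi_3> = (1/6)[1*(3)*conj(1) + 1*(3*exp(-I*pi/3))*conj(-1) + 1*(3*exp(-2*I*pi/3))*conj(1) + 1*(-3)*conj(-1) + 1*(3*exp(2*I*pi/3))*conj(1) + 1*(3*exp(I*pi/3))*conj(-1)]
      = (1/6)[(3) + (-3*exp(-I*pi/3)) + (3*exp(-2*I*pi/3)) + (3) + (3*exp(2*I*pi/3)) + (-3*exp(I*pi/3))] = 0/6 = 0
  <chi_rho, chi_4> = (1/6)[1*(3)*conj(1) + 1*(3*exp(-I*pi/3))*conj(exp(-2*I*pi/3)) + 1*(3*exp(-2*I*pi/3))*conj(exp(2*I*pi/3)) + 1*(-3)*conj(1) + 1*(3*exp(2*I*pi/3))*conj(exp(-2*I*pi/3)) + 1*(3*exp(I*pi/3))*conj(exp(2*I*pi/3))]
      = (1/6)[(3) + (3*exp(I*pi/3)) + (3*exp(2*I*pi/3)) + (-3) + (3*exp(-2*I*pi/3)) + (3*exp(-I*pi/3))] = 0/6 = 0
  <chi_rho, chi_5> = (1/6)[1*(3)*conj(1) + 1*(3*exp(-I*pi/3))*conj(exp(-I*pi/3)) + 1*(3*exp(-2*I*pi/3))*conj(exp(-2*I*pi/3)) + 1*(-3)*conj(-1) + 1*(3*exp(2*I*pi/3))*conj(exp(2*I*pi/3)) + 1*(3*exp(I*pi/3))*conj(exp(I*pi/3))]
      = (1/6)[(3) + (3) + (3) + (3) + (3) + (3)] = 18/6 = 3
(Exp terms are combined using exp(i*s)*conj(exp(i*t)) = exp(i*(s-t)), and sums of them are collapsed using the identity that for every m > 1 the m distinct m-th roots of unity sum to 0, e.g. 1 + exp(2*I*pi/3) + exp(-2*I*pi/3) = 0.)
Dimension check: dim(rho) = sum (mult * dim) = 0*1 + 0*1 + 0*1 + 0*1 + 0*1 + 3*1 = 3 = chi_rho(e) = 3.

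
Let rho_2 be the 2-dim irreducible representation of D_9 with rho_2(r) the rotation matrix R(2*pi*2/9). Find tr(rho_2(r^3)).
chi_{rho_2}(r^3) = 2*cos(2*pi*2*3/9) = -1

Explanation: rho_2(r^3) is rotation by angle 2*pi*2*3/9, whose trace is 2*cos(2*pi*2*3/9) = -1.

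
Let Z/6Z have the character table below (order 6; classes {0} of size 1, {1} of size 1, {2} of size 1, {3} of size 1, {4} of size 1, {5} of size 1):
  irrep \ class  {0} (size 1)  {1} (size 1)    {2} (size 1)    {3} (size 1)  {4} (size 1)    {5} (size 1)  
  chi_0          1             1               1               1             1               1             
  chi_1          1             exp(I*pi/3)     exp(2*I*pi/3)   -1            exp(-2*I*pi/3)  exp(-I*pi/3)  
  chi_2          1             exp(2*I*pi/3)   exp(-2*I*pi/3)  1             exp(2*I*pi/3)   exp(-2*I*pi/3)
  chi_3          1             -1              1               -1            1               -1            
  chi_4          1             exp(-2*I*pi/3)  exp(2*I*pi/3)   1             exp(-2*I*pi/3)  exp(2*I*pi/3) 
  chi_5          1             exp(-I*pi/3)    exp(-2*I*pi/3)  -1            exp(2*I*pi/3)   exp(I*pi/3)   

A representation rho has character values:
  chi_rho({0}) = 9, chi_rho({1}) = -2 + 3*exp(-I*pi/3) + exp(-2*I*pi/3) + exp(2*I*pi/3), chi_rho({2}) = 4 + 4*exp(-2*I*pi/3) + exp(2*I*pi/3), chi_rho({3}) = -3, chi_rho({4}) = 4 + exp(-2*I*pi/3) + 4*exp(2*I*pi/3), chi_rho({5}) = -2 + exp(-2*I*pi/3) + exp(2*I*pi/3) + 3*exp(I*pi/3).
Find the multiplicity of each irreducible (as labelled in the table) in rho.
Multiplicities: chi_0: 1, chi_1: 0, chi_2: 1, chi_3: 3, chi_4: 1, chi_5: 3.

Explanation: Use <chi_rho, chi> = (1/|G|) sum_C |C| * chi_rho(C) * conj(chi(C)) with |G| = 6 for each irreducible chi in the table:
  <chi_rho, chi_0> = (1/6)[1*(9)*conj(1) + 1*(-2 + 3*exp(-I*pi/3) + exp(-2*I*pi/3) + exp(2*I*pi/3))*conj(1) + 1*(4 + 4*exp(-2*I*pi/3) + exp(2*I*pi/3))*conj(1) + 1*(-3)*conj(1) + 1*(4 + exp(-2*I*pi/3) + 4*exp(2*I*pi/3))*conj(1) + 1*(-2 + exp(-2*I*pi/3) + exp(2*I*pi/3) + 3*exp(I*pi/3))*conj(1)]
      = (1/6)[(9) + (-2 + 3*exp(-I*pi/3) + exp(-2*I*pi/3) + exp(2*I*pi/3)) + (4 + 4*exp(-2*I*pi/3) + exp(2*I*pi/3)) + (-3) + (4 + exp(-2*I*pi/3) + 4*exp(2*I*pi/3)) + (-2 + exp(-2*I*pi/3) + exp(2*I*pi/3) + 3*exp(I*pi/3))] = 6/6 = 1
  <chi_rho, chi_1> = (1/6)[1*(9)*conj(1) + 1*(-2 + 3*exp(-I*pi/3) + exp(-2*I*pi/3) + exp(2*I*pi/3))*conj(exp(I*pi/3)) + 1*(4 + 4*exp(-2*I*pi/3) + exp(2*I*pi/3))*conj(exp(2*I*pi/3)) + 1*(-3)*conj(-1) + 1*(4 + exp(-2*I*pi/3) + 4*exp(2*I*pi/3))*conj(exp(-2*I*pi/3)) + 1*(-2 + exp(-2*I*pi/3) + exp(2*I*pi/3) + 3*exp(I*pi/3))*conj(exp(-I*pi/3))]
      = (1/6)[(9) + (-3) + (-3) + (3) + (-3) + (-3)] = 0/6 = 0
  <chi_rho, chi_2> = (1/6)[1*(9)*conj(1) + 1*(-2 + 3*exp(-I*pi/3) + exp(-2*I*pi/3) + exp(2*I*pi/3))*conj(exp(2*I*pi/3)) + 1*(4 + 4*exp(-2*I*pi/3) + exp(2*I*pi/3))*conj(exp(-2*I*pi/3)) + 1*(-3)*conj(1) + 1*(4 + exp(-2*I*pi/3) + 4*exp(2*I*pi/3))*conj(exp(2*I*pi/3)) + 1*(-2 + exp(-2*I*pi/3) + exp(2*I*pi/3) + 3*exp(I*pi/3))*conj(exp(-2*I*pi/3))]
      = (1/6)[(9) + (-2 + exp(2*I*pi/3) - 2*exp(-2*I*pi/3)) + (4 + exp(-2*I*pi/3) + 4*exp(2*I*pi/3)) + (-3) + (4 + 4*exp(-2*I*pi/3) + exp(2*I*pi/3)) + (-2 - 2*exp(2*I*pi/3) + exp(-2*I*pi/3))] = 6/6 = 1
  <chi_rho, chi_3> = (1/6)[1*(9)*conj(1) + 1*(-2 + 3*exp(-I*pi/3) + exp(-2*I*pi/3) + exp(2*I*pi/3))*conj(-1) + 1*(4 + 4*exp(-2*I*pi/3) + exp(2*I*pi/3))*conj(1) + 1*(-3)*conj(-1) + 1*(4 + exp(-2*I*pi/3) + 4*exp(2*I*pi/3))*conj(1) + 1*(-2 + exp(-2*I*pi/3) + exp(2*I*pi/3) + 3*exp(I*pi/3))*conj(-1)]
      = (1/6)[(9) + (2 - exp(2*I*pi/3) - exp(-2*I*pi/3) - 3*exp(-I*pi/3)) + (4 + 4*exp(-2*I*pi/3) + exp(2*I*pi/3)) + (3) + (4 + exp(-2*I*pi/3) + 4*exp(2*I*pi/3)) + (2 - 3*exp(I*pi/3) - exp(2*I*pi/3) - exp(-2*I*pi/3))] = 18/6 = 3
  <chi_rho, chi_4> = (1/6)[1*(9)*conj(1) + 1*(-2 + 3*exp(-I*pi/3) + exp(-2*I*pi/3) + exp(2*I*pi/3))*conj(exp(-2*I*pi/3)) + 1*(4 + 4*exp(-2*I*pi/3) + exp(2*I*pi/3))*conj(exp(2*I*pi/3)) + 1*(-3)*conj(1) + 1*(4 + exp(-2*I*pi/3) + 4*exp(2*I*pi/3))*conj(exp(-2*I*pi/3)) + 1*(-2 + exp(-2*I*pi/3) + exp(2*I*pi/3) + 3*exp(I*pi/3))*conj(exp(2*I*pi/3))]
      = (1/6)[(9) + (3) + (-3) + (-3) + (-3) + (3)] = 6/6 = 1
  <chi_rho, chi_5> = (1/6)[1*(9)*conj(1) + 1*(-2 + 3*exp(-I*pi/3) + exp(-2*I*pi/3) + exp(2*I*pi/3))*conj(exp(-I*pi/3)) + 1*(4 + 4*exp(-2*I*pi/3) + exp(2*I*pi/3))*conj(exp(-2*I*pi/3)) + 1*(-3)*conj(-1) + 1*(4 + exp(-2*I*pi/3) + 4*exp(2*I*pi/3))*conj(exp(2*I*pi/3)) + 1*(-2 + exp(-2*I*pi/3) + exp(2*I*pi/3) + 3*exp(I*pi/3))*conj(exp(I*pi/3))]
      = (1/6)[(9) + (2 - 2*exp(I*pi/3) + exp(-I*pi/3)) + (4 + exp(-2*I*pi/3) + 4*exp(2*I*pi/3)) + (3) + (4 + 4*exp(-2*I*pi/3) + exp(2*I*pi/3)) + (2 + exp(I*pi/3) - 2*exp(-I*pi/3))] = 18/6 = 3
(Exp terms are combined using exp(i*s)*conj(exp(i*t)) = exp(i*(s-t)), and sums of them are collapsed using the identity that for every m > 1 the m distinct m-th roots of unity sum to 0, e.g. 1 + exp(2*I*pi/3) + exp(-2*I*pi/3) = 0.)
Dimension check: dim(rho) = sum (mult * dim) = 1*1 + 0*1 + 1*1 + 3*1 + 1*1 + 3*1 = 9 = chi_rho(e) = 9.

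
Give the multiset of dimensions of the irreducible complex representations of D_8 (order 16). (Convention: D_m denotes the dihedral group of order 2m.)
Dimensions: 1, 1, 1, 1, 2, 2, 2

Proof sketch: There are 7 irreducibles (= number of conjugacy classes). Their dimensions d_i satisfy sum d_i^2 = |G| = 16: 1 + 1 + 1 + 1 + 4 + 4 + 4 = 16.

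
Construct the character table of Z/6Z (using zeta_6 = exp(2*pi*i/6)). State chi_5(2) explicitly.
Character table of Z/6Z (irreps indexed chi_0,...,chi_5 with chi_k(m) = zeta_6^(k*m), zeta_6 = exp(2*pi*i/6)):
  irrep \ class  {0} (size 1)  {1} (size 1)    {2} (size 1)    {3} (size 1)  {4} (size 1)    {5} (size 1)  
  chi_0          1             1               1               1             1               1             
  chi_1          1             exp(I*pi/3)     exp(2*I*pi/3)   -1            exp(-2*I*pi/3)  exp(-I*pi/3)  
  chi_2          1             exp(2*I*pi/3)   exp(-2*I*pi/3)  1             exp(2*I*pi/3)   exp(-2*I*pi/3)
  chi_3          1             -1              1               -1            1               -1            
  chi_4          1             exp(-2*I*pi/3)  exp(2*I*pi/3)   1             exp(-2*I*pi/3)  exp(2*I*pi/3) 
  chi_5          1             exp(-I*pi/3)    exp(-2*I*pi/3)  -1            exp(2*I*pi/3)   exp(I*pi/3)   

Spot check: chi_5(2) = zeta_6^(5*2) = zeta_6^10 = exp(-2*I*pi/3).

Z/6Z is abelian, so all 6 irreducible complex representations are 1-dimensional. They are given by chi_k(m) = zeta_6^(k*m) for k = 0,...,5. Row orthogonality: sum_m chi_k(m) conj(chi_l(m)) = 6 * [k = l].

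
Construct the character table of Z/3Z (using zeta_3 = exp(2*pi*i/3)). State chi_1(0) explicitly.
Character table of Z/3Z (irreps indexed chi_0,...,chi_2 with chi_k(m) = zeta_3^(k*m), zeta_3 = exp(2*pi*i/3)):
  irrep \ class  {0} (size 1)  {1} (size 1)    {2} (size 1)  
  chi_0          1             1               1             
  chi_1          1             exp(2*I*pi/3)   exp(-2*I*pi/3)
  chi_2          1             exp(-2*I*pi/3)  exp(2*I*pi/3) 

Spot check: chi_1(0) = zeta_3^(1*0) = zeta_3^0 = 1.

Reasoning: Z/3Z is abelian, so all 3 irreducible complex representations are 1-dimensional. They are given by chi_k(m) = zeta_3^(k*m) for k = 0,...,2. Row orthogonality: sum_m chi_k(m) conj(chi_l(m)) = 3 * [k = l].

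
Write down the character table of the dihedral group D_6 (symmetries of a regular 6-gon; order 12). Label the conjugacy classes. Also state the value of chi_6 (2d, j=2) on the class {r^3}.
Conjugacy classes: {e} of size 1, {r^3} of size 1, {r^1, r^5} of size 2, {r^2, r^4} of size 2, {s, sr^2, ...} of size 3, {sr, sr^3, ...} of size 3.
Character table:
  irrep \ class              {e} (size 1)  {r^3} (size 1)  {r^1, r^5} (size 2)  {r^2, r^4} (size 2)  {s, sr^2, ...} (size 3)  {sr, sr^3, ...} (size 3)
  chi_1 (triv)               1             1               1                    1                    1                        1                       
  chi_2 (sign: r->1, s->-1)  1             1               1                    1                    -1                       -1                      
  chi_3 (r->-1, s->1)        1             -1              -1                   1                    1                        -1                      
  chi_4 (r->-1, s->-1)       1             -1              -1                   1                    -1                       1                       
  chi_5 (2d, j=1)            2             -2              1                    -1                   0                        0                       
  chi_6 (2d, j=2)            2             2               -1                   -1                   0                        0                       

Spot check: chi_6 (2d, j=2) on {r^3} = 2.

Argument: D_6 has order 2*6 = 12 with 6 conjugacy classes, hence 6 irreducibles. Sum of squared dims 1 + 1 + 1 + 1 + 4 + 4 = 12 = |G|. Linear characters come from the abelianisation; the 2-dimensional irreps have character r^k -> 2*cos(2*pi*j*k/6), reflections -> 0.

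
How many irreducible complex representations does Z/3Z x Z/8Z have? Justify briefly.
24

Reasoning: The number of irreducible complex representations of a finite group equals its number of conjugacy classes. Z/3Z x Z/8Z is abelian of order 24, so every element is its own conjugacy class: 24 classes, so Z/3Z x Z/8Z (order 24) has exactly 24 irreducible complex representations.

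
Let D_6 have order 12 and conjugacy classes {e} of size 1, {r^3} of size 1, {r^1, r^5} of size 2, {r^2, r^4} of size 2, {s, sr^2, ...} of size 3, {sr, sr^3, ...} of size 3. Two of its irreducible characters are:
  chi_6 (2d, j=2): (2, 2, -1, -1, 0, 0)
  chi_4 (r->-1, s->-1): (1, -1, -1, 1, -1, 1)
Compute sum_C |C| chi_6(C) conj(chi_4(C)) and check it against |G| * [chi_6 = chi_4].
Sum = 0; so <chi_6, chi_4> = 0 (distinct irreducibles are orthogonal).

Details: Compute term by term over conjugacy classes (|C| * chi_6(C) * conj(chi_4(C))):
  1*(2)*conj(1) + 1*(2)*conj(-1) + 2*(-1)*conj(-1) + 2*(-1)*conj(1) + 3*(0)*conj(-1) + 3*(0)*conj(1)
  = (2) + (-2) + (2) + (-2) + (0) + (0)
  = 0.
Dividing by |G| = 12 gives 0/12 = 0, matching the row-orthogonality relation <chi_6, chi_4> = [chi_6 = chi_4].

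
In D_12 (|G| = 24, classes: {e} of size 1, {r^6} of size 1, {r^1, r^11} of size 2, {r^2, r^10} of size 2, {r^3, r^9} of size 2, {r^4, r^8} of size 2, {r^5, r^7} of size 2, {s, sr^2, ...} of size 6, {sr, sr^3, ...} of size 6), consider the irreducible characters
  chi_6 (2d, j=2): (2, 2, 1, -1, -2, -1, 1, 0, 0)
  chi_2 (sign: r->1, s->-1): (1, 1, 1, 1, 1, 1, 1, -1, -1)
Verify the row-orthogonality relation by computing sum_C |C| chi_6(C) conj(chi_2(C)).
Sum = 0; so <chi_6, chi_2> = 0 (distinct irreducibles are orthogonal).

Explanation: Compute term by term over conjugacy classes (|C| * chi_6(C) * conj(chi_2(C))):
  1*(2)*conj(1) + 1*(2)*conj(1) + 2*(1)*conj(1) + 2*(-1)*conj(1) + 2*(-2)*conj(1) + 2*(-1)*conj(1) + 2*(1)*conj(1) + 6*(0)*conj(-1) + 6*(0)*conj(-1)
  = (2) + (2) + (2) + (-2) + (-4) + (-2) + (2) + (0) + (0)
  = 0.
Dividing by |G| = 24 gives 0/24 = 0, matching the row-orthogonality relation <chi_6, chi_2> = [chi_6 = chi_2].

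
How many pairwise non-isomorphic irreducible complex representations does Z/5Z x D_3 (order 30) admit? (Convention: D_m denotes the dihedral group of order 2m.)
15

Reasoning: The number of irreducible complex representations of a finite group equals its number of conjugacy classes. For a direct product, #classes(G x H) = #classes(G) * #classes(H). Z/5Z has 5 classes (abelian), D_3 has 3 classes, so 5 * 3 = 15, so Z/5Z x D_3 (order 30) has exactly 15 irreducible complex representations.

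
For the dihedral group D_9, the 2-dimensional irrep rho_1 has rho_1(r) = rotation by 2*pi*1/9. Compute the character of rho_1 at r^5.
chi_{rho_1}(r^5) = 2*cos(2*pi*1*5/9) = -2*cos(pi/9)

Derivation: rho_1(r^5) is rotation by angle 2*pi*1*5/9, whose trace is 2*cos(2*pi*1*5/9) = -2*cos(pi/9).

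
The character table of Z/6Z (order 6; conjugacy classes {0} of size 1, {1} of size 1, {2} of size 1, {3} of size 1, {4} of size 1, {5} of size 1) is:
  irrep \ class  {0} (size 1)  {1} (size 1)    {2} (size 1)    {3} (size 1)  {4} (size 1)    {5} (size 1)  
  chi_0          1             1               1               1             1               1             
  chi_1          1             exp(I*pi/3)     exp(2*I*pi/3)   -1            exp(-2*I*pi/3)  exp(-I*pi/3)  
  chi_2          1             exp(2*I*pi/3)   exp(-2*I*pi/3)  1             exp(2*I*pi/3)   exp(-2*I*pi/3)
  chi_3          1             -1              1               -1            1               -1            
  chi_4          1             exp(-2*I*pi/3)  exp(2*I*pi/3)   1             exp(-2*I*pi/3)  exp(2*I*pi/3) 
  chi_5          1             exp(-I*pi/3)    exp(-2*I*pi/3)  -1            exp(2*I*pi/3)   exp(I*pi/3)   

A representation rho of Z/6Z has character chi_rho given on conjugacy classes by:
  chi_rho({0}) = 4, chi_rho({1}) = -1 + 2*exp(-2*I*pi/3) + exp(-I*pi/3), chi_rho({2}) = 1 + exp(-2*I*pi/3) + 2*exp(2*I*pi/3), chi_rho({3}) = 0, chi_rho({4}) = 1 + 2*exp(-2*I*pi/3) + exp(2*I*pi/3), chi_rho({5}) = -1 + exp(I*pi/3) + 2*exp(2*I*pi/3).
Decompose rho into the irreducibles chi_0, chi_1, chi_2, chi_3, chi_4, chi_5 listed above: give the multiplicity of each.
Multiplicities: chi_0: 0, chi_1: 0, chi_2: 0, chi_3: 1, chi_4: 2, chi_5: 1.

Explanation: Use <chi_rho, chi> = (1/|G|) sum_C |C| * chi_rho(C) * conj(chi(C)) with |G| = 6 for each irreducible chi in the table:
  <chi_rho, chi_0> = (1/6)[1*(4)*conj(1) + 1*(-1 + 2*exp(-2*I*pi/3) + exp(-I*pi/3))*conj(1) + 1*(1 + exp(-2*I*pi/3) + 2*exp(2*I*pi/3))*conj(1) + 1*(0)*conj(1) + 1*(1 + 2*exp(-2*I*pi/3) + exp(2*I*pi/3))*conj(1) + 1*(-1 + exp(I*pi/3) + 2*exp(2*I*pi/3))*conj(1)]
      = (1/6)[(4) + (-1 + 2*exp(-2*I*pi/3) + exp(-I*pi/3)) + (1 + exp(-2*I*pi/3) + 2*exp(2*I*pi/3)) + (0) + (1 + 2*exp(-2*I*pi/3) + exp(2*I*pi/3)) + (-1 + exp(I*pi/3) + 2*exp(2*I*pi/3))] = 0/6 = 0
  <chi_rho, chi_1> = (1/6)[1*(4)*conj(1) + 1*(-1 + 2*exp(-2*I*pi/3) + exp(-I*pi/3))*conj(exp(I*pi/3)) + 1*(1 + exp(-2*I*pi/3) + 2*exp(2*I*pi/3))*conj(exp(2*I*pi/3)) + 1*(0)*conj(-1) + 1*(1 + 2*exp(-2*I*pi/3) + exp(2*I*pi/3))*conj(exp(-2*I*pi/3)) + 1*(-1 + exp(I*pi/3) + 2*exp(2*I*pi/3))*conj(exp(-I*pi/3))]
      = (1/6)[(4) + (-3) + (1) + (0) + (1) + (-3)] = 0/6 = 0
  <chi_rho, chi_2> = (1/6)[1*(4)*conj(1) + 1*(-1 + 2*exp(-2*I*pi/3) + exp(-I*pi/3))*conj(exp(2*I*pi/3)) + 1*(1 + exp(-2*I*pi/3) + 2*exp(2*I*pi/3))*conj(exp(-2*I*pi/3)) + 1*(0)*conj(1) + 1*(1 + 2*exp(-2*I*pi/3) + exp(2*I*pi/3))*conj(exp(2*I*pi/3)) + 1*(-1 + exp(I*pi/3) + 2*exp(2*I*pi/3))*conj(exp(-2*I*pi/3))]
      = (1/6)[(4) + (-1 - exp(-2*I*pi/3) + 2*exp(2*I*pi/3)) + (1 + 2*exp(-2*I*pi/3) + exp(2*I*pi/3)) + (0) + (1 + exp(-2*I*pi/3) + 2*exp(2*I*pi/3)) + (-1 + 2*exp(-2*I*pi/3) - exp(2*I*pi/3))] = 0/6 = 0
  <chi_rho, chi_3> = (1/6)[1*(4)*conj(1) + 1*(-1 + 2*exp(-2*I*pi/3) + exp(-I*pi/3))*conj(-1) + 1*(1 + exp(-2*I*pi/3) + 2*exp(2*I*pi/3))*conj(1) + 1*(0)*conj(-1) + 1*(1 + 2*exp(-2*I*pi/3) + exp(2*I*pi/3))*conj(1) + 1*(-1 + exp(I*pi/3) + 2*exp(2*I*pi/3))*conj(-1)]
      = (1/6)[(4) + (1 - exp(-I*pi/3) - 2*exp(-2*I*pi/3)) + (1 + exp(-2*I*pi/3) + 2*exp(2*I*pi/3)) + (0) + (1 + 2*exp(-2*I*pi/3) + exp(2*I*pi/3)) + (1 - 2*exp(2*I*pi/3) - exp(I*pi/3))] = 6/6 = 1
  <chi_rho, chi_4> = (1/6)[1*(4)*conj(1) + 1*(-1 + 2*exp(-2*I*pi/3) + exp(-I*pi/3))*conj(exp(-2*I*pi/3)) + 1*(1 + exp(-2*I*pi/3) + 2*exp(2*I*pi/3))*conj(exp(2*I*pi/3)) + 1*(0)*conj(1) + 1*(1 + 2*exp(-2*I*pi/3) + exp(2*I*pi/3))*conj(exp(-2*I*pi/3)) + 1*(-1 + exp(I*pi/3) + 2*exp(2*I*pi/3))*conj(exp(2*I*pi/3))]
      = (1/6)[(4) + (3) + (1) + (0) + (1) + (3)] = 12/6 = 2
  <chi_rho, chi_5> = (1/6)[1*(4)*conj(1) + 1*(-1 + 2*exp(-2*I*pi/3) + exp(-I*pi/3))*conj(exp(-I*pi/3)) + 1*(1 + exp(-2*I*pi/3) + 2*exp(2*I*pi/3))*conj(exp(-2*I*pi/3)) + 1*(0)*conj(-1) + 1*(1 + 2*exp(-2*I*pi/3) + exp(2*I*pi/3))*conj(exp(2*I*pi/3)) + 1*(-1 + exp(I*pi/3) + 2*exp(2*I*pi/3))*conj(exp(I*pi/3))]
      = (1/6)[(4) + (1 + 2*exp(-I*pi/3) - exp(I*pi/3)) + (1 + 2*exp(-2*I*pi/3) + exp(2*I*pi/3)) + (0) + (1 + exp(-2*I*pi/3) + 2*exp(2*I*pi/3)) + (1 - exp(-I*pi/3) + 2*exp(I*pi/3))] = 6/6 = 1
(Exp terms are combined using exp(i*s)*conj(exp(i*t)) = exp(i*(s-t)), and sums of them are collapsed using the identity that for every m > 1 the m distinct m-th roots of unity sum to 0, e.g. 1 + exp(2*I*pi/3) + exp(-2*I*pi/3) = 0.)
Dimension check: dim(rho) = sum (mult * dim) = 0*1 + 0*1 + 0*1 + 1*1 + 2*1 + 1*1 = 4 = chi_rho(e) = 4.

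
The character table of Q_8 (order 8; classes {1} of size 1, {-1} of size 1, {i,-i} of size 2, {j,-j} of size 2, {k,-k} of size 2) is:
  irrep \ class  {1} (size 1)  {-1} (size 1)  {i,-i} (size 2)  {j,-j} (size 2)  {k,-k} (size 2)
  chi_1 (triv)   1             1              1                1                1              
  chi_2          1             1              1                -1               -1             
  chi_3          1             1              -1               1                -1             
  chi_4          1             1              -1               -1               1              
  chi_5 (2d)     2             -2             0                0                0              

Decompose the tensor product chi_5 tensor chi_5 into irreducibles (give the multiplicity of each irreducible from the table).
chi_5 tensor chi_5 = chi_1 + chi_2 + chi_3 + chi_4 (all other irreducibles have multiplicity 0).

Justification: The character of a tensor product is the pointwise product (chi_5 * chi_5)(C) = chi_5(C) * chi_5(C):
  {1}: (2)*(2), {-1}: (-2)*(-2), {i,-i}: (0)*(0), {j,-j}: (0)*(0), {k,-k}: (0)*(0)
so (chi_5 * chi_5) takes values
  {1} -> 4, {-1} -> 4, {i,-i} -> 0, {j,-j} -> 0, {k,-k} -> 0.
Now take the inner product of this character with each irreducible chi from the table, <chi_5*chi_5, chi> = (1/8) sum_C |C| (chi_5*chi_5)(C) conj(chi(C)):
  <chi_5*chi_5, chi_1> = (1/8)[1*(4)*conj(1) + 1*(4)*conj(1) + 2*(0)*conj(1) + 2*(0)*conj(1) + 2*(0)*conj(1)]
      = (1/8)[(4) + (4) + (0) + (0) + (0)] = 8/8 = 1
  <chi_5*chi_5, chi_2> = (1/8)[1*(4)*conj(1) + 1*(4)*conj(1) + 2*(0)*conj(1) + 2*(0)*conj(-1) + 2*(0)*conj(-1)]
      = (1/8)[(4) + (4) + (0) + (0) + (0)] = 8/8 = 1
  <chi_5*chi_5, chi_3> = (1/8)[1*(4)*conj(1) + 1*(4)*conj(1) + 2*(0)*conj(-1) + 2*(0)*conj(1) + 2*(0)*conj(-1)]
      = (1/8)[(4) + (4) + (0) + (0) + (0)] = 8/8 = 1
  <chi_5*chi_5, chi_4> = (1/8)[1*(4)*conj(1) + 1*(4)*conj(1) + 2*(0)*conj(-1) + 2*(0)*conj(-1) + 2*(0)*conj(1)]
      = (1/8)[(4) + (4) + (0) + (0) + (0)] = 8/8 = 1
  <chi_5*chi_5, chi_5> = (1/8)[1*(4)*conj(2) + 1*(4)*conj(-2) + 2*(0)*conj(0) + 2*(0)*conj(0) + 2*(0)*conj(0)]
      = (1/8)[(8) + (-8) + (0) + (0) + (0)] = 0/8 = 0
Hence the multiplicities are chi_1: 1, chi_2: 1, chi_3: 1, chi_4: 1. Dimension check: dim(chi_5)*dim(chi_5) = 2*2 = 4 and sum (mult * dim) = 1*1 + 1*1 + 1*1 + 1*1 = 4.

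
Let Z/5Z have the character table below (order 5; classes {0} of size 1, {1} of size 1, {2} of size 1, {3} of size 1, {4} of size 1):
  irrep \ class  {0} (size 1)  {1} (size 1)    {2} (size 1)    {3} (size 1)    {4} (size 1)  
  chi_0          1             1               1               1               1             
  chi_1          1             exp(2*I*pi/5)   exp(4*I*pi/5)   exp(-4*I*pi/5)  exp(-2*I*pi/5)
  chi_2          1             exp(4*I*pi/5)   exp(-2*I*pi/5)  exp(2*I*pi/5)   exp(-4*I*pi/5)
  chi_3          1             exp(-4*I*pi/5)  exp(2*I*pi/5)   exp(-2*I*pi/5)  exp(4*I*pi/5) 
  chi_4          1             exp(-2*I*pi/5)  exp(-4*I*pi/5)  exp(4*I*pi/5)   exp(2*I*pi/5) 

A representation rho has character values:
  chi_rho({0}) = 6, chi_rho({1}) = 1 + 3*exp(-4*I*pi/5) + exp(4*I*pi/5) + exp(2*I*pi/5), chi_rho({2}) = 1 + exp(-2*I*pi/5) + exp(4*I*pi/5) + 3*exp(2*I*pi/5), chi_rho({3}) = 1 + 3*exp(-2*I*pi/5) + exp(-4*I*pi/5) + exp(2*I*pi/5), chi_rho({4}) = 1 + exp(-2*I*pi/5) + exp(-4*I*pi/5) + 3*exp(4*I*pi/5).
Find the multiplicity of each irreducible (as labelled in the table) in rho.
Multiplicities: chi_0: 1, chi_1: 1, chi_2: 1, chi_3: 3, chi_4: 0.

Details: Use <chi_rho, chi> = (1/|G|) sum_C |C| * chi_rho(C) * conj(chi(C)) with |G| = 5 for each irreducible chi in the table:
  <chi_rho, chi_0> = (1/5)[1*(6)*conj(1) + 1*(1 + 3*exp(-4*I*pi/5) + exp(4*I*pi/5) + exp(2*I*pi/5))*conj(1) + 1*(1 + exp(-2*I*pi/5) + exp(4*I*pi/5) + 3*exp(2*I*pi/5))*conj(1) + 1*(1 + 3*exp(-2*I*pi/5) + exp(-4*I*pi/5) + exp(2*I*pi/5))*conj(1) + 1*(1 + exp(-2*I*pi/5) + exp(-4*I*pi/5) + 3*exp(4*I*pi/5))*conj(1)]
      = (1/5)[(6) + (1 + 3*exp(-4*I*pi/5) + exp(4*I*pi/5) + exp(2*I*pi/5)) + (1 + exp(-2*I*pi/5) + exp(4*I*pi/5) + 3*exp(2*I*pi/5)) + (1 + 3*exp(-2*I*pi/5) + exp(-4*I*pi/5) + exp(2*I*pi/5)) + (1 + exp(-2*I*pi/5) + exp(-4*I*pi/5) + 3*exp(4*I*pi/5))] = 5/5 = 1
  <chi_rho, chi_1> = (1/5)[1*(6)*conj(1) + 1*(1 + 3*exp(-4*I*pi/5) + exp(4*I*pi/5) + exp(2*I*pi/5))*conj(exp(2*I*pi/5)) + 1*(1 + exp(-2*I*pi/5) + exp(4*I*pi/5) + 3*exp(2*I*pi/5))*conj(exp(4*I*pi/5)) + 1*(1 + 3*exp(-2*I*pi/5) + exp(-4*I*pi/5) + exp(2*I*pi/5))*conj(exp(-4*I*pi/5)) + 1*(1 + exp(-2*I*pi/5) + exp(-4*I*pi/5) + 3*exp(4*I*pi/5))*conj(exp(-2*I*pi/5))]
      = (1/5)[(6) + (1 + exp(-2*I*pi/5) + exp(2*I*pi/5) + 3*exp(4*I*pi/5)) + (1 + 3*exp(-2*I*pi/5) + exp(-4*I*pi/5) + exp(4*I*pi/5)) + (1 + exp(-4*I*pi/5) + exp(4*I*pi/5) + 3*exp(2*I*pi/5)) + (1 + 3*exp(-4*I*pi/5) + exp(-2*I*pi/5) + exp(2*I*pi/5))] = 5/5 = 1
  <chi_rho, chi_2> = (1/5)[1*(6)*conj(1) + 1*(1 + 3*exp(-4*I*pi/5) + exp(4*I*pi/5) + exp(2*I*pi/5))*conj(exp(4*I*pi/5)) + 1*(1 + exp(-2*I*pi/5) + exp(4*I*pi/5) + 3*exp(2*I*pi/5))*conj(exp(-2*I*pi/5)) + 1*(1 + 3*exp(-2*I*pi/5) + exp(-4*I*pi/5) + exp(2*I*pi/5))*conj(exp(2*I*pi/5)) + 1*(1 + exp(-2*I*pi/5) + exp(-4*I*pi/5) + 3*exp(4*I*pi/5))*conj(exp(-4*I*pi/5))]
      = (1/5)[(6) + (1 + exp(-2*I*pi/5) + exp(-4*I*pi/5) + 3*exp(2*I*pi/5)) + (1 + exp(-4*I*pi/5) + exp(2*I*pi/5) + 3*exp(4*I*pi/5)) + (1 + 3*exp(-4*I*pi/5) + exp(-2*I*pi/5) + exp(4*I*pi/5)) + (1 + 3*exp(-2*I*pi/5) + exp(4*I*pi/5) + exp(2*I*pi/5))] = 5/5 = 1
  <chi_rho, chi_3> = (1/5)[1*(6)*conj(1) + 1*(1 + 3*exp(-4*I*pi/5) + exp(4*I*pi/5) + exp(2*I*pi/5))*conj(exp(-4*I*pi/5)) + 1*(1 + exp(-2*I*pi/5) + exp(4*I*pi/5) + 3*exp(2*I*pi/5))*conj(exp(2*I*pi/5)) + 1*(1 + 3*exp(-2*I*pi/5) + exp(-4*I*pi/5) + exp(2*I*pi/5))*conj(exp(-2*I*pi/5)) + 1*(1 + exp(-2*I*pi/5) + exp(-4*I*pi/5) + 3*exp(4*I*pi/5))*conj(exp(4*I*pi/5))]
      = (1/5)[(6) + (3 + exp(-2*I*pi/5) + exp(-4*I*pi/5) + exp(4*I*pi/5)) + (3 + exp(-2*I*pi/5) + exp(-4*I*pi/5) + exp(2*I*pi/5)) + (3 + exp(-2*I*pi/5) + exp(4*I*pi/5) + exp(2*I*pi/5)) + (3 + exp(-4*I*pi/5) + exp(4*I*pi/5) + exp(2*I*pi/5))] = 15/5 = 3
  <chi_rho, chi_4> = (1/5)[1*(6)*conj(1) + 1*(1 + 3*exp(-4*I*pi/5) + exp(4*I*pi/5) + exp(2*I*pi/5))*conj(exp(-2*I*pi/5)) + 1*(1 + exp(-2*I*pi/5) + exp(4*I*pi/5) + 3*exp(2*I*pi/5))*conj(exp(-4*I*pi/5)) + 1*(1 + 3*exp(-2*I*pi/5) + exp(-4*I*pi/5) + exp(2*I*pi/5))*conj(exp(4*I*pi/5)) + 1*(1 + exp(-2*I*pi/5) + exp(-4*I*pi/5) + 3*exp(4*I*pi/5))*conj(exp(2*I*pi/5))]
      = (1/5)[(6) + (3*exp(-2*I*pi/5) + exp(-4*I*pi/5) + exp(4*I*pi/5) + exp(2*I*pi/5)) + (3*exp(-4*I*pi/5) + exp(-2*I*pi/5) + exp(4*I*pi/5) + exp(2*I*pi/5)) + (exp(-2*I*pi/5) + exp(-4*I*pi/5) + exp(2*I*pi/5) + 3*exp(4*I*pi/5)) + (exp(-2*I*pi/5) + exp(-4*I*pi/5) + exp(4*I*pi/5) + 3*exp(2*I*pi/5))] = 0/5 = 0
(Exp terms are combined using exp(i*s)*conj(exp(i*t)) = exp(i*(s-t)), and sums of them are collapsed using the identity that for every m > 1 the m distinct m-th roots of unity sum to 0, e.g. 1 + exp(2*I*pi/3) + exp(-2*I*pi/3) = 0.)
Dimension check: dim(rho) = sum (mult * dim) = 1*1 + 1*1 + 1*1 + 3*1 + 0*1 = 6 = chi_rho(e) = 6.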